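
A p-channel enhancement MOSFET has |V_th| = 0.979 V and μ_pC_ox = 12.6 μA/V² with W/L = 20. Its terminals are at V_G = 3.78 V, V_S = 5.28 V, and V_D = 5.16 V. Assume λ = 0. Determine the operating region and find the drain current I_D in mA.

V_SG = V_S − V_G = 5.28 − 3.78 = 1.5 V; V_SD = V_S − V_D = 5.28 − 5.16 = 0.12 V.
k_p = μ_pC_ox · (W/L) = 0.252 mA/V².
V_ov = V_SG − |V_th| = 1.5 − 0.979 = 0.521 V.
Since V_SD = 0.12 V < V_ov = 0.521 V, the device is in the triode region.
I_D = k_p [V_ov · V_SD − ½ V_SD²] = 0.252 × [0.521 × 0.12 − 0.5 × 0.12²] = 0.0139 mA.

Triode; I_D = 0.0139 mA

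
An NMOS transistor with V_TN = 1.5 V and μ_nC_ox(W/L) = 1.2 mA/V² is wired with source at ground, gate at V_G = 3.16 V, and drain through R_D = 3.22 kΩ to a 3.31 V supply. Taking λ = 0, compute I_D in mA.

I_D = 0.868 mA

V_GS = V_G = 3.16 V, so V_ov = 3.16 − 1.5 = 1.66 V.
Assume saturation: I_D = ½ k_n V_ov² = 0.5 × 1.2 × 1.66² = 1.65 mA, giving V_DS = V_DD − I_D R_D = 3.31 − 1.65 × 3.22 = -2.01 V.
But -2.01 V < V_ov = 1.66 V, so the device is actually in triode.
In triode I_D = k_n[V_ov V_DS − ½ V_DS²] and I_D = (V_DD − V_DS)/R_D. Equating: 1.93 V_DS² − 7.414 V_DS + 3.31 = 0, giving V_DS = 0.516 V (the root below V_ov).
I_D = (3.31 − 0.516) / 3.22 = 0.868 mA.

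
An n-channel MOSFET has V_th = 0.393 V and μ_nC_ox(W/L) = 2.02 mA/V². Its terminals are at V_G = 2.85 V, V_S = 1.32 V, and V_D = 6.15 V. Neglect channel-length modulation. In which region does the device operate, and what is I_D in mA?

V_GS = V_G − V_S = 2.85 − 1.32 = 1.53 V; V_DS = V_D − V_S = 6.15 − 1.32 = 4.83 V.
V_ov = V_GS − V_th = 1.53 − 0.393 = 1.14 V.
Since V_DS = 4.83 V ≥ V_ov = 1.14 V, the device is in saturation.
I_D = ½ k_n V_ov² = 0.5 × 2.02 × 1.14² = 1.31 mA.

Saturation; I_D = 1.31 mA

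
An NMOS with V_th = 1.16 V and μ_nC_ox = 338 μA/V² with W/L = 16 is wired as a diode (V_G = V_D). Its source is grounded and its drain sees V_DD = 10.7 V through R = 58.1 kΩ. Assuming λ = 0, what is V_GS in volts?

With gate tied to drain, V_GS = V_DS ≥ V_GS − V_th, so the device is in saturation.
k_n = μ_nC_ox · (W/L) = 5.408 mA/V².
KCL at the drain: ½ k_n (V_GS − V_th)² = (V_DD − V_GS)/R.
Let x = V_GS − 1.16. Then 157 x² + x − 9.54 = 0, giving x = 0.243 V (positive root), so V_GS = 1.4 V.
I_D = (V_DD − V_GS)/R = (10.7 − 1.4) / 58.1 = 0.16 mA.

V_GS = 1.40 V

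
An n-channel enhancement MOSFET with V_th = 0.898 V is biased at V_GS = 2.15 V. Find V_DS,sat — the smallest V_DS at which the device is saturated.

The boundary between triode and saturation is V_DS = V_GS − V_th = V_ov.
V_ov = 2.15 − 0.898 = 1.25 V.

V_DS,sat = 1.25 V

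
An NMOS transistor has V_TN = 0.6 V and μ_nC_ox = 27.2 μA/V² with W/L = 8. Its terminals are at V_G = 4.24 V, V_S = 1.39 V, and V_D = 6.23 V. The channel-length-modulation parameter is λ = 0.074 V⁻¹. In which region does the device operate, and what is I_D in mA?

V_GS = V_G − V_S = 4.24 − 1.39 = 2.85 V; V_DS = V_D − V_S = 6.23 − 1.39 = 4.84 V.
k_n = μ_nC_ox · (W/L) = 0.2176 mA/V².
V_ov = V_GS − V_TN = 2.85 − 0.6 = 2.25 V.
Since V_DS = 4.84 V ≥ V_ov = 2.25 V, the device is in saturation.
I_D = ½ k_n V_ov² (1 + λ V_DS) = 0.5 × 0.2176 × 2.25² × (1 + 0.074 × 4.84) = 0.748 mA.

Saturation; I_D = 0.748 mA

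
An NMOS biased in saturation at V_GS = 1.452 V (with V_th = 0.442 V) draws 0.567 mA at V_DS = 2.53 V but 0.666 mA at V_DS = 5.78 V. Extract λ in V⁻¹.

With V_GS fixed, I_D ∝ (1 + λ V_DS) in saturation, so I_D2/I_D1 = (1 + λ V_DS2)/(1 + λ V_DS1).
0.666/0.567 = 1.175 = (1 + 5.78 λ)/(1 + 2.53 λ).
Solving: λ (I_D1 V_DS2 − I_D2 V_DS1) = I_D2 − I_D1, so λ = (0.666 − 0.567) / (0.567 × 5.78 − 0.666 × 2.53) = 0.099 / 1.59 = 0.0622 V⁻¹.

λ = 0.0622 V⁻¹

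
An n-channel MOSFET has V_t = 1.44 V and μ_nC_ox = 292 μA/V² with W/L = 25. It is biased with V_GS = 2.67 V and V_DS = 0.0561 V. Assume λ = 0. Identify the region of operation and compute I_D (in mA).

k_n = μ_nC_ox · (W/L) = 7.3 mA/V².
V_ov = V_GS − V_t = 2.67 − 1.44 = 1.23 V.
Since V_DS = 0.0561 V < V_ov = 1.23 V, the device is in the triode region.
I_D = k_n [V_ov · V_DS − ½ V_DS²] = 7.3 × [1.23 × 0.0561 − 0.5 × 0.0561²] = 0.492 mA.

Triode; I_D = 0.492 mA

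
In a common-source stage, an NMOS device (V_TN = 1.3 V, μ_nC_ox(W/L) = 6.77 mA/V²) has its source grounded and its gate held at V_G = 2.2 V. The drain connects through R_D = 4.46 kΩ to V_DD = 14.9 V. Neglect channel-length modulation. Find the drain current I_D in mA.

I_D = 2.74 mA

V_GS = V_G = 2.2 V, so V_ov = 2.2 − 1.3 = 0.9 V.
Assume saturation: I_D = ½ k_n V_ov² = 0.5 × 6.77 × 0.9² = 2.74 mA, giving V_DS = V_DD − I_D R_D = 14.9 − 2.74 × 4.46 = 2.67 V.
V_DS = 2.67 V ≥ V_ov = 0.9 V, confirming saturation.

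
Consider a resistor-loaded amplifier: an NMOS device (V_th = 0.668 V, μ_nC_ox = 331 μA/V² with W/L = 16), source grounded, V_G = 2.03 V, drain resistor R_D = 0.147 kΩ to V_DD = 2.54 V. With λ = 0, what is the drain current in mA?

V_GS = V_G = 2.03 V, so V_ov = 2.03 − 0.668 = 1.36 V.
k_n = μ_nC_ox · (W/L) = 5.296 mA/V².
Assume saturation: I_D = ½ k_n V_ov² = 0.5 × 5.296 × 1.36² = 4.91 mA, giving V_DS = V_DD − I_D R_D = 2.54 − 4.91 × 0.147 = 1.82 V.
V_DS = 1.82 V ≥ V_ov = 1.36 V, confirming saturation.

I_D = 4.91 mA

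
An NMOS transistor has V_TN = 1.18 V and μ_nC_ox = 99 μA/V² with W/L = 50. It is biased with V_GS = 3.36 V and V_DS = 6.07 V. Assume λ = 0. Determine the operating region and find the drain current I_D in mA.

k_n = μ_nC_ox · (W/L) = 4.95 mA/V².
V_ov = V_GS − V_TN = 3.36 − 1.18 = 2.18 V.
Since V_DS = 6.07 V ≥ V_ov = 2.18 V, the device is in saturation.
I_D = ½ k_n V_ov² = 0.5 × 4.95 × 2.18² = 11.8 mA.

Saturation; I_D = 11.8 mA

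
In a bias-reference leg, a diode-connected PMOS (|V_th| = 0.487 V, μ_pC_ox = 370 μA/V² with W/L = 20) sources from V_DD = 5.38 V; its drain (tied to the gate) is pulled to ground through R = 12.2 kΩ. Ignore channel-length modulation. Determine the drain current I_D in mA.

With gate tied to drain, V_SG = V_SD ≥ V_SG − |V_th|, so the device is in saturation.
k_p = μ_pC_ox · (W/L) = 7.4 mA/V².
KCL at the drain: ½ k_p (V_SG − |V_th|)² = (V_DD − V_SG)/R.
Let x = V_SG − 0.487. Then 45.1 x² + x − 4.893 = 0, giving x = 0.318 V (positive root), so V_SG = 0.805 V.
I_D = (V_DD − V_SG)/R = (5.38 − 0.805) / 12.2 = 0.375 mA.

I_D = 0.375 mA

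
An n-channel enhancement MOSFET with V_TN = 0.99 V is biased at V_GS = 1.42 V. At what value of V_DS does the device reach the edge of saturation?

V_DS,sat = 0.430 V

The boundary between triode and saturation is V_DS = V_GS − V_TN = V_ov.
V_ov = 1.42 − 0.99 = 0.43 V.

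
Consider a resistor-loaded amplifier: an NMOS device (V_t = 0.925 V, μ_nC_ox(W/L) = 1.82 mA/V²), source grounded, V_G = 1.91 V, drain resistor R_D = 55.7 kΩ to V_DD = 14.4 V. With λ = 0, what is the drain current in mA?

I_D = 0.256 mA

V_GS = V_G = 1.91 V, so V_ov = 1.91 − 0.925 = 0.985 V.
Assume saturation: I_D = ½ k_n V_ov² = 0.5 × 1.82 × 0.985² = 0.883 mA, giving V_DS = V_DD − I_D R_D = 14.4 − 0.883 × 55.7 = -34.8 V.
But -34.8 V < V_ov = 0.985 V, so the device is actually in triode.
In triode I_D = k_n[V_ov V_DS − ½ V_DS²] and I_D = (V_DD − V_DS)/R_D. Equating: 50.7 V_DS² − 100.9 V_DS + 14.4 = 0, giving V_DS = 0.155 V (the root below V_ov).
I_D = (14.4 − 0.155) / 55.7 = 0.256 mA.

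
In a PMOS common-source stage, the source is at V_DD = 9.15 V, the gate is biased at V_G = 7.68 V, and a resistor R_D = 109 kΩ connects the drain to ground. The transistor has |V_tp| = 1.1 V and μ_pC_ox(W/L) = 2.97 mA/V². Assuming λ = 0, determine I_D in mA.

I_D = 0.0832 mA

V_SG = V_DD − V_G = 9.15 − 7.68 = 1.47 V, so V_ov = 1.47 − 1.1 = 0.37 V.
Assume saturation: I_D = ½ k_p V_ov² = 0.5 × 2.97 × 0.37² = 0.203 mA, giving V_SD = V_DD − I_D R_D = 9.15 − 0.203 × 109 = -13 V.
But -13 V < V_ov = 0.37 V, so the device is actually in triode.
In triode I_D = k_p[V_ov V_SD − ½ V_SD²] and I_D = (V_DD − V_SD)/R_D. Equating: 162 V_SD² − 120.8 V_SD + 9.15 = 0, giving V_SD = 0.0856 V (the root below V_ov).
I_D = (9.15 − 0.0856) / 109 = 0.0832 mA.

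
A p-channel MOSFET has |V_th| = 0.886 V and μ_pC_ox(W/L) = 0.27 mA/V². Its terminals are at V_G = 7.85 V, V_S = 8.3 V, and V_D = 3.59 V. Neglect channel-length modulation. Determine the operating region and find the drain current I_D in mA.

V_SG = V_S − V_G = 8.3 − 7.85 = 0.45 V; V_SD = V_S − V_D = 8.3 − 3.59 = 4.71 V.
V_SG = 0.45 V < |V_th| = 0.886 V, so the transistor is in cutoff.

Cutoff; I_D = 0 mA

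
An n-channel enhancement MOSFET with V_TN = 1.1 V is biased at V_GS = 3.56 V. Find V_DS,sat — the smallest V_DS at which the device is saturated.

The boundary between triode and saturation is V_DS = V_GS − V_TN = V_ov.
V_ov = 3.56 − 1.1 = 2.46 V.

V_DS,sat = 2.46 V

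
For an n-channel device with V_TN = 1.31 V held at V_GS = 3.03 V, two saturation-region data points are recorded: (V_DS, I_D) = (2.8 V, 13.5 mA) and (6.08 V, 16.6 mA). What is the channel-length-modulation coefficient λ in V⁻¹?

With V_GS fixed, I_D ∝ (1 + λ V_DS) in saturation, so I_D2/I_D1 = (1 + λ V_DS2)/(1 + λ V_DS1).
16.6/13.5 = 1.23 = (1 + 6.08 λ)/(1 + 2.8 λ).
Solving: λ (I_D1 V_DS2 − I_D2 V_DS1) = I_D2 − I_D1, so λ = (16.6 − 13.5) / (13.5 × 6.08 − 16.6 × 2.8) = 3.1 / 35.6 = 0.0871 V⁻¹.

λ = 0.0871 V⁻¹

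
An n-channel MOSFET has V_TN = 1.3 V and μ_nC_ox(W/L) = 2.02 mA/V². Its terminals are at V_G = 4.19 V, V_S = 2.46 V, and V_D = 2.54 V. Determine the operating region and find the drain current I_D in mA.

V_GS = V_G − V_S = 4.19 − 2.46 = 1.73 V; V_DS = V_D − V_S = 2.54 − 2.46 = 0.08 V.
V_ov = V_GS − V_TN = 1.73 − 1.3 = 0.43 V.
Since V_DS = 0.08 V < V_ov = 0.43 V, the device is in the triode region.
I_D = k_n [V_ov · V_DS − ½ V_DS²] = 2.02 × [0.43 × 0.08 − 0.5 × 0.08²] = 0.063 mA.

Triode; I_D = 0.0630 mA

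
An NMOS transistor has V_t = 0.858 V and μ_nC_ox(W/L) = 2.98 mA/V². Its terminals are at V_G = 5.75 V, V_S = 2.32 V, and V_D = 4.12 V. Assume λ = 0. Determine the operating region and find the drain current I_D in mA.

Triode; I_D = 8.97 mA

V_GS = V_G − V_S = 5.75 − 2.32 = 3.43 V; V_DS = V_D − V_S = 4.12 − 2.32 = 1.8 V.
V_ov = V_GS − V_t = 3.43 − 0.858 = 2.57 V.
Since V_DS = 1.8 V < V_ov = 2.57 V, the device is in the triode region.
I_D = k_n [V_ov · V_DS − ½ V_DS²] = 2.98 × [2.57 × 1.8 − 0.5 × 1.8²] = 8.97 mA.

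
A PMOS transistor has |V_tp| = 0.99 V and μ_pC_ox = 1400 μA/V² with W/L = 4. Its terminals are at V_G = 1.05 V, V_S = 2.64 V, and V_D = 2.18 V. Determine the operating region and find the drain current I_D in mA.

Triode; I_D = 0.953 mA

V_SG = V_S − V_G = 2.64 − 1.05 = 1.59 V; V_SD = V_S − V_D = 2.64 − 2.18 = 0.46 V.
k_p = μ_pC_ox · (W/L) = 5.6 mA/V².
V_ov = V_SG − |V_tp| = 1.59 − 0.99 = 0.6 V.
Since V_SD = 0.46 V < V_ov = 0.6 V, the device is in the triode region.
I_D = k_p [V_ov · V_SD − ½ V_SD²] = 5.6 × [0.6 × 0.46 − 0.5 × 0.46²] = 0.953 mA.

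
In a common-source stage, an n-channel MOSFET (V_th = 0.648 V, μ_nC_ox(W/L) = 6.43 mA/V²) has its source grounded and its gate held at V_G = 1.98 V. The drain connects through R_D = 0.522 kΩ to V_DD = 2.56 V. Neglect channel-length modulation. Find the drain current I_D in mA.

V_GS = V_G = 1.98 V, so V_ov = 1.98 − 0.648 = 1.33 V.
Assume saturation: I_D = ½ k_n V_ov² = 0.5 × 6.43 × 1.33² = 5.7 mA, giving V_DS = V_DD − I_D R_D = 2.56 − 5.7 × 0.522 = -0.418 V.
But -0.418 V < V_ov = 1.33 V, so the device is actually in triode.
In triode I_D = k_n[V_ov V_DS − ½ V_DS²] and I_D = (V_DD − V_DS)/R_D. Equating: 1.68 V_DS² − 5.471 V_DS + 2.56 = 0, giving V_DS = 0.566 V (the root below V_ov).
I_D = (2.56 − 0.566) / 0.522 = 3.82 mA.

I_D = 3.82 mA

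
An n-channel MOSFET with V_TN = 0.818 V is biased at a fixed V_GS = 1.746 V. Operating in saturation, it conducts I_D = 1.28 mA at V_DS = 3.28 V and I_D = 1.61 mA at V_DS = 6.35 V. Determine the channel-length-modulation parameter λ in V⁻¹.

With V_GS fixed, I_D ∝ (1 + λ V_DS) in saturation, so I_D2/I_D1 = (1 + λ V_DS2)/(1 + λ V_DS1).
1.61/1.28 = 1.258 = (1 + 6.35 λ)/(1 + 3.28 λ).
Solving: λ (I_D1 V_DS2 − I_D2 V_DS1) = I_D2 − I_D1, so λ = (1.61 − 1.28) / (1.28 × 6.35 − 1.61 × 3.28) = 0.33 / 2.85 = 0.116 V⁻¹.

λ = 0.116 V⁻¹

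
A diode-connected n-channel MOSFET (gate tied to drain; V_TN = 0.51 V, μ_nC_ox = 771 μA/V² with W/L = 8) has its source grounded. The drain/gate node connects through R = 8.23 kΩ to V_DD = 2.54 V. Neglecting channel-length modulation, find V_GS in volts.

With gate tied to drain, V_GS = V_DS ≥ V_GS − V_TN, so the device is in saturation.
k_n = μ_nC_ox · (W/L) = 6.168 mA/V².
KCL at the drain: ½ k_n (V_GS − V_TN)² = (V_DD − V_GS)/R.
Let x = V_GS − 0.51. Then 25.4 x² + x − 2.03 = 0, giving x = 0.264 V (positive root), so V_GS = 0.774 V.
I_D = (V_DD − V_GS)/R = (2.54 − 0.774) / 8.23 = 0.215 mA.

V_GS = 0.774 V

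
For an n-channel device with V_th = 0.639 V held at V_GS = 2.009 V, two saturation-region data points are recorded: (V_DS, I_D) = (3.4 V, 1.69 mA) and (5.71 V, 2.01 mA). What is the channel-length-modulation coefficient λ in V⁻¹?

With V_GS fixed, I_D ∝ (1 + λ V_DS) in saturation, so I_D2/I_D1 = (1 + λ V_DS2)/(1 + λ V_DS1).
2.01/1.69 = 1.189 = (1 + 5.71 λ)/(1 + 3.4 λ).
Solving: λ (I_D1 V_DS2 − I_D2 V_DS1) = I_D2 − I_D1, so λ = (2.01 − 1.69) / (1.69 × 5.71 − 2.01 × 3.4) = 0.32 / 2.82 = 0.114 V⁻¹.

λ = 0.114 V⁻¹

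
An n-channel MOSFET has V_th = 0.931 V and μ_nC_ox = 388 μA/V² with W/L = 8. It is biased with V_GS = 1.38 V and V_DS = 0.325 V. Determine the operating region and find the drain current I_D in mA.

Triode; I_D = 0.289 mA

k_n = μ_nC_ox · (W/L) = 3.104 mA/V².
V_ov = V_GS − V_th = 1.38 − 0.931 = 0.449 V.
Since V_DS = 0.325 V < V_ov = 0.449 V, the device is in the triode region.
I_D = k_n [V_ov · V_DS − ½ V_DS²] = 3.104 × [0.449 × 0.325 − 0.5 × 0.325²] = 0.289 mA.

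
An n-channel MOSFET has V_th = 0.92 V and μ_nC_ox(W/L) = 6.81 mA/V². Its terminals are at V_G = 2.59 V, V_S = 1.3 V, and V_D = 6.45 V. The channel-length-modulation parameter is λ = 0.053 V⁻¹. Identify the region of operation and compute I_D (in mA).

Saturation; I_D = 0.593 mA

V_GS = V_G − V_S = 2.59 − 1.3 = 1.29 V; V_DS = V_D − V_S = 6.45 − 1.3 = 5.15 V.
V_ov = V_GS − V_th = 1.29 − 0.92 = 0.37 V.
Since V_DS = 5.15 V ≥ V_ov = 0.37 V, the device is in saturation.
I_D = ½ k_n V_ov² (1 + λ V_DS) = 0.5 × 6.81 × 0.37² × (1 + 0.053 × 5.15) = 0.593 mA.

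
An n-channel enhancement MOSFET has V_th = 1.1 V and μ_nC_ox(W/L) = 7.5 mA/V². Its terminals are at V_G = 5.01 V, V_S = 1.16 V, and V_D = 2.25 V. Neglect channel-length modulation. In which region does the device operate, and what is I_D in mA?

V_GS = V_G − V_S = 5.01 − 1.16 = 3.85 V; V_DS = V_D − V_S = 2.25 − 1.16 = 1.09 V.
V_ov = V_GS − V_th = 3.85 − 1.1 = 2.75 V.
Since V_DS = 1.09 V < V_ov = 2.75 V, the device is in the triode region.
I_D = k_n [V_ov · V_DS − ½ V_DS²] = 7.5 × [2.75 × 1.09 − 0.5 × 1.09²] = 18 mA.

Triode; I_D = 18.0 mA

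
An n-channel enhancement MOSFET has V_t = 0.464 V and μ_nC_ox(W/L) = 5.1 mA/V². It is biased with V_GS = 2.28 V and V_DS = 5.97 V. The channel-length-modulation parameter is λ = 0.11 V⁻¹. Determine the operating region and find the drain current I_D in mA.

V_ov = V_GS − V_t = 2.28 − 0.464 = 1.82 V.
Since V_DS = 5.97 V ≥ V_ov = 1.82 V, the device is in saturation.
I_D = ½ k_n V_ov² (1 + λ V_DS) = 0.5 × 5.1 × 1.82² × (1 + 0.11 × 5.97) = 13.9 mA.

Saturation; I_D = 13.9 mA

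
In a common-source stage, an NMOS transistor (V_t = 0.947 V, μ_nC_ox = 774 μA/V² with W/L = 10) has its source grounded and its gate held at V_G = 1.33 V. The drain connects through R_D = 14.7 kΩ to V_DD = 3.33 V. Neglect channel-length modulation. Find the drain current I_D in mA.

V_GS = V_G = 1.33 V, so V_ov = 1.33 − 0.947 = 0.383 V.
k_n = μ_nC_ox · (W/L) = 7.74 mA/V².
Assume saturation: I_D = ½ k_n V_ov² = 0.5 × 7.74 × 0.383² = 0.568 mA, giving V_DS = V_DD − I_D R_D = 3.33 − 0.568 × 14.7 = -5.01 V.
But -5.01 V < V_ov = 0.383 V, so the device is actually in triode.
In triode I_D = k_n[V_ov V_DS − ½ V_DS²] and I_D = (V_DD − V_DS)/R_D. Equating: 56.9 V_DS² − 44.58 V_DS + 3.33 = 0, giving V_DS = 0.0836 V (the root below V_ov).
I_D = (3.33 − 0.0836) / 14.7 = 0.221 mA.

I_D = 0.221 mA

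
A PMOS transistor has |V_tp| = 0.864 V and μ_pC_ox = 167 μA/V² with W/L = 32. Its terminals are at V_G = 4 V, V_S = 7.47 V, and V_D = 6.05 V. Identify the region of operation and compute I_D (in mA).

Triode; I_D = 14.4 mA

V_SG = V_S − V_G = 7.47 − 4 = 3.47 V; V_SD = V_S − V_D = 7.47 − 6.05 = 1.42 V.
k_p = μ_pC_ox · (W/L) = 5.344 mA/V².
V_ov = V_SG − |V_tp| = 3.47 − 0.864 = 2.61 V.
Since V_SD = 1.42 V < V_ov = 2.61 V, the device is in the triode region.
I_D = k_p [V_ov · V_SD − ½ V_SD²] = 5.344 × [2.61 × 1.42 − 0.5 × 1.42²] = 14.4 mA.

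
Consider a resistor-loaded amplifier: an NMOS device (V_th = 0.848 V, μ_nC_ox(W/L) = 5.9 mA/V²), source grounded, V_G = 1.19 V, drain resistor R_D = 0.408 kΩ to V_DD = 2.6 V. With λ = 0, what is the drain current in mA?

V_GS = V_G = 1.19 V, so V_ov = 1.19 − 0.848 = 0.342 V.
Assume saturation: I_D = ½ k_n V_ov² = 0.5 × 5.9 × 0.342² = 0.345 mA, giving V_DS = V_DD − I_D R_D = 2.6 − 0.345 × 0.408 = 2.46 V.
V_DS = 2.46 V ≥ V_ov = 0.342 V, confirming saturation.

I_D = 0.345 mA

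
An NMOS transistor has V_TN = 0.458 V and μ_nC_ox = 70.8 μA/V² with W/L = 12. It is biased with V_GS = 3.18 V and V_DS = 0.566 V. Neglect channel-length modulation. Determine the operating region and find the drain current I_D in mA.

k_n = μ_nC_ox · (W/L) = 0.8496 mA/V².
V_ov = V_GS − V_TN = 3.18 − 0.458 = 2.72 V.
Since V_DS = 0.566 V < V_ov = 2.72 V, the device is in the triode region.
I_D = k_n [V_ov · V_DS − ½ V_DS²] = 0.8496 × [2.72 × 0.566 − 0.5 × 0.566²] = 1.17 mA.

Triode; I_D = 1.17 mA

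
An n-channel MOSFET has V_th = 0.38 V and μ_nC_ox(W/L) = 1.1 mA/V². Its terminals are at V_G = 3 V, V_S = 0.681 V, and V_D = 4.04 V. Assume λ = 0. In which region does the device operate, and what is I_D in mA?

Saturation; I_D = 2.07 mA

V_GS = V_G − V_S = 3 − 0.681 = 2.32 V; V_DS = V_D − V_S = 4.04 − 0.681 = 3.36 V.
V_ov = V_GS − V_th = 2.32 − 0.38 = 1.94 V.
Since V_DS = 3.36 V ≥ V_ov = 1.94 V, the device is in saturation.
I_D = ½ k_n V_ov² = 0.5 × 1.1 × 1.94² = 2.07 mA.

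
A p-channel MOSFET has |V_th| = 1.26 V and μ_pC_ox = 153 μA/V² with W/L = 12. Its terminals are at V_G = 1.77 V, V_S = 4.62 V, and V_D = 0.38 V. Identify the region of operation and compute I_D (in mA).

V_SG = V_S − V_G = 4.62 − 1.77 = 2.85 V; V_SD = V_S − V_D = 4.62 − 0.38 = 4.24 V.
k_p = μ_pC_ox · (W/L) = 1.836 mA/V².
V_ov = V_SG − |V_th| = 2.85 − 1.26 = 1.59 V.
Since V_SD = 4.24 V ≥ V_ov = 1.59 V, the device is in saturation.
I_D = ½ k_p V_ov² = 0.5 × 1.836 × 1.59² = 2.32 mA.

Saturation; I_D = 2.32 mA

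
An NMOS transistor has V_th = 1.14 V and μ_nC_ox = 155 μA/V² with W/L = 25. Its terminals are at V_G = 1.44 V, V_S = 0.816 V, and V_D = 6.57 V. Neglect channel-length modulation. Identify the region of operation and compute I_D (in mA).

V_GS = V_G − V_S = 1.44 − 0.816 = 0.624 V; V_DS = V_D − V_S = 6.57 − 0.816 = 5.75 V.
V_GS = 0.624 V < V_th = 1.14 V, so the transistor is in cutoff.

Cutoff; I_D = 0 mA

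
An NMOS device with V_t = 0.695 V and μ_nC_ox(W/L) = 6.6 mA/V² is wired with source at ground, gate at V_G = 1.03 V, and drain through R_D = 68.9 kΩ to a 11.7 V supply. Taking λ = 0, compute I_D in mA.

I_D = 0.169 mA

V_GS = V_G = 1.03 V, so V_ov = 1.03 − 0.695 = 0.335 V.
Assume saturation: I_D = ½ k_n V_ov² = 0.5 × 6.6 × 0.335² = 0.37 mA, giving V_DS = V_DD − I_D R_D = 11.7 − 0.37 × 68.9 = -13.8 V.
But -13.8 V < V_ov = 0.335 V, so the device is actually in triode.
In triode I_D = k_n[V_ov V_DS − ½ V_DS²] and I_D = (V_DD − V_DS)/R_D. Equating: 227 V_DS² − 153.3 V_DS + 11.7 = 0, giving V_DS = 0.0877 V (the root below V_ov).
I_D = (11.7 − 0.0877) / 68.9 = 0.169 mA.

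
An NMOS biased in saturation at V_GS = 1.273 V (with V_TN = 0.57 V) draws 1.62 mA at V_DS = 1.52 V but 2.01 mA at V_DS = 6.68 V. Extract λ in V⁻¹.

With V_GS fixed, I_D ∝ (1 + λ V_DS) in saturation, so I_D2/I_D1 = (1 + λ V_DS2)/(1 + λ V_DS1).
2.01/1.62 = 1.241 = (1 + 6.68 λ)/(1 + 1.52 λ).
Solving: λ (I_D1 V_DS2 − I_D2 V_DS1) = I_D2 − I_D1, so λ = (2.01 − 1.62) / (1.62 × 6.68 − 2.01 × 1.52) = 0.39 / 7.77 = 0.0502 V⁻¹.

λ = 0.0502 V⁻¹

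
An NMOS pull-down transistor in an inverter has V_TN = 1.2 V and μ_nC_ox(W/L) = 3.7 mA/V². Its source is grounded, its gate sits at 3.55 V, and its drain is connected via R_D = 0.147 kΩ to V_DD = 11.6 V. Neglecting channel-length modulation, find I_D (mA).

I_D = 10.2 mA

V_GS = V_G = 3.55 V, so V_ov = 3.55 − 1.2 = 2.35 V.
Assume saturation: I_D = ½ k_n V_ov² = 0.5 × 3.7 × 2.35² = 10.2 mA, giving V_DS = V_DD − I_D R_D = 11.6 − 10.2 × 0.147 = 10.1 V.
V_DS = 10.1 V ≥ V_ov = 2.35 V, confirming saturation.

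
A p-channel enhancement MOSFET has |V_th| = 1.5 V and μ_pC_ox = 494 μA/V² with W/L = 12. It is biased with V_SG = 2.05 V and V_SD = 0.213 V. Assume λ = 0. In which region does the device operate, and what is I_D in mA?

Triode; I_D = 0.560 mA

k_p = μ_pC_ox · (W/L) = 5.928 mA/V².
V_ov = V_SG − |V_th| = 2.05 − 1.5 = 0.55 V.
Since V_SD = 0.213 V < V_ov = 0.55 V, the device is in the triode region.
I_D = k_p [V_ov · V_SD − ½ V_SD²] = 5.928 × [0.55 × 0.213 − 0.5 × 0.213²] = 0.56 mA.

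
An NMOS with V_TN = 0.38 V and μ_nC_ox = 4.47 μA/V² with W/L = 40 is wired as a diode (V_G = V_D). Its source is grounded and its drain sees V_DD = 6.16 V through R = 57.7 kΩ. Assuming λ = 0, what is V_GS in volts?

V_GS = 1.35 V

With gate tied to drain, V_GS = V_DS ≥ V_GS − V_TN, so the device is in saturation.
k_n = μ_nC_ox · (W/L) = 0.1788 mA/V².
KCL at the drain: ½ k_n (V_GS − V_TN)² = (V_DD − V_GS)/R.
Let x = V_GS − 0.38. Then 5.16 x² + x − 5.78 = 0, giving x = 0.966 V (positive root), so V_GS = 1.35 V.
I_D = (V_DD − V_GS)/R = (6.16 − 1.35) / 57.7 = 0.0834 mA.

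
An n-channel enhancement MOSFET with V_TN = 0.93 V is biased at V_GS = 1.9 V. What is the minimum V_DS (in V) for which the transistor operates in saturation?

The boundary between triode and saturation is V_DS = V_GS − V_TN = V_ov.
V_ov = 1.9 − 0.93 = 0.97 V.

V_DS,sat = 0.970 V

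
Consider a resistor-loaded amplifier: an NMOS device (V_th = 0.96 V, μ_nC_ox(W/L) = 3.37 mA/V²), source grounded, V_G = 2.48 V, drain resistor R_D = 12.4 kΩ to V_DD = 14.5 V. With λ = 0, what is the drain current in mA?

I_D = 1.15 mA

V_GS = V_G = 2.48 V, so V_ov = 2.48 − 0.96 = 1.52 V.
Assume saturation: I_D = ½ k_n V_ov² = 0.5 × 3.37 × 1.52² = 3.89 mA, giving V_DS = V_DD − I_D R_D = 14.5 − 3.89 × 12.4 = -33.8 V.
But -33.8 V < V_ov = 1.52 V, so the device is actually in triode.
In triode I_D = k_n[V_ov V_DS − ½ V_DS²] and I_D = (V_DD − V_DS)/R_D. Equating: 20.9 V_DS² − 64.52 V_DS + 14.5 = 0, giving V_DS = 0.244 V (the root below V_ov).
I_D = (14.5 − 0.244) / 12.4 = 1.15 mA.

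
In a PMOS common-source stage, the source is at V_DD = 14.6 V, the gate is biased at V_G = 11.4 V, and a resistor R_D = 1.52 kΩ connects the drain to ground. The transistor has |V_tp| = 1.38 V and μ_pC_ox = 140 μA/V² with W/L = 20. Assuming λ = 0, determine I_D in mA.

V_SG = V_DD − V_G = 14.6 − 11.4 = 3.2 V, so V_ov = 3.2 − 1.38 = 1.82 V.
k_p = μ_pC_ox · (W/L) = 2.8 mA/V².
Assume saturation: I_D = ½ k_p V_ov² = 0.5 × 2.8 × 1.82² = 4.64 mA, giving V_SD = V_DD − I_D R_D = 14.6 − 4.64 × 1.52 = 7.55 V.
V_SD = 7.55 V ≥ V_ov = 1.82 V, confirming saturation.

I_D = 4.64 mA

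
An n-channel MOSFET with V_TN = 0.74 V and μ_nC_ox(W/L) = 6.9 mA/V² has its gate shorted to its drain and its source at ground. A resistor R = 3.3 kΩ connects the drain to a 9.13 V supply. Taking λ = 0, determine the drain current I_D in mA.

With gate tied to drain, V_GS = V_DS ≥ V_GS − V_TN, so the device is in saturation.
KCL at the drain: ½ k_n (V_GS − V_TN)² = (V_DD − V_GS)/R.
Let x = V_GS − 0.74. Then 11.4 x² + x − 8.39 = 0, giving x = 0.816 V (positive root), so V_GS = 1.56 V.
I_D = (V_DD − V_GS)/R = (9.13 − 1.56) / 3.3 = 2.3 mA.

I_D = 2.30 mA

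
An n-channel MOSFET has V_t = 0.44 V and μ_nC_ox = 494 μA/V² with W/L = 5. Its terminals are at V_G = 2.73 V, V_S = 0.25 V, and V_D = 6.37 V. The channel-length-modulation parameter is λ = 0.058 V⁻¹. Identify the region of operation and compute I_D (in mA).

Saturation; I_D = 6.96 mA

V_GS = V_G − V_S = 2.73 − 0.25 = 2.48 V; V_DS = V_D − V_S = 6.37 − 0.25 = 6.12 V.
k_n = μ_nC_ox · (W/L) = 2.47 mA/V².
V_ov = V_GS − V_t = 2.48 − 0.44 = 2.04 V.
Since V_DS = 6.12 V ≥ V_ov = 2.04 V, the device is in saturation.
I_D = ½ k_n V_ov² (1 + λ V_DS) = 0.5 × 2.47 × 2.04² × (1 + 0.058 × 6.12) = 6.96 mA.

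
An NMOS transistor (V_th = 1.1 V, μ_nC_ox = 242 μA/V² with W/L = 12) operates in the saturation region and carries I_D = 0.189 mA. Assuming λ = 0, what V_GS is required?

V_GS = 1.46 V

k_n = μ_nC_ox · (W/L) = 2.904 mA/V².
In saturation I_D = ½ k_n (V_GS − V_th)², so V_GS − V_th = √(2 I_D / k_n) = √(2 × 0.189 / 2.904) = 0.361 V.
V_GS = 1.1 + 0.361 = 1.46 V.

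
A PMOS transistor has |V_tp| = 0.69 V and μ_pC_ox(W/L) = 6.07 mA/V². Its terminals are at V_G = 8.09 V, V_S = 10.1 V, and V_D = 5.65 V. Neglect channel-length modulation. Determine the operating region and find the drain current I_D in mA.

Saturation; I_D = 5.29 mA

V_SG = V_S − V_G = 10.1 − 8.09 = 2.01 V; V_SD = V_S − V_D = 10.1 − 5.65 = 4.45 V.
V_ov = V_SG − |V_tp| = 2.01 − 0.69 = 1.32 V.
Since V_SD = 4.45 V ≥ V_ov = 1.32 V, the device is in saturation.
I_D = ½ k_p V_ov² = 0.5 × 6.07 × 1.32² = 5.29 mA.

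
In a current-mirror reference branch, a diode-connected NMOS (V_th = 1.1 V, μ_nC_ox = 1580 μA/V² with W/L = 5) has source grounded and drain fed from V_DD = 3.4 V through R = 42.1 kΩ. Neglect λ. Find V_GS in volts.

With gate tied to drain, V_GS = V_DS ≥ V_GS − V_th, so the device is in saturation.
k_n = μ_nC_ox · (W/L) = 7.9 mA/V².
KCL at the drain: ½ k_n (V_GS − V_th)² = (V_DD − V_GS)/R.
Let x = V_GS − 1.1. Then 166 x² + x − 2.3 = 0, giving x = 0.115 V (positive root), so V_GS = 1.21 V.
I_D = (V_DD − V_GS)/R = (3.4 − 1.21) / 42.1 = 0.0519 mA.

V_GS = 1.21 V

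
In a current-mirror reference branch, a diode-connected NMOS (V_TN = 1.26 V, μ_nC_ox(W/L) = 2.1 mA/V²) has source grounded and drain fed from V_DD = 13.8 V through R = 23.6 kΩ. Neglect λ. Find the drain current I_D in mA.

With gate tied to drain, V_GS = V_DS ≥ V_GS − V_TN, so the device is in saturation.
KCL at the drain: ½ k_n (V_GS − V_TN)² = (V_DD − V_GS)/R.
Let x = V_GS − 1.26. Then 24.8 x² + x − 12.54 = 0, giving x = 0.691 V (positive root), so V_GS = 1.95 V.
I_D = (V_DD − V_GS)/R = (13.8 − 1.95) / 23.6 = 0.502 mA.

I_D = 0.502 mA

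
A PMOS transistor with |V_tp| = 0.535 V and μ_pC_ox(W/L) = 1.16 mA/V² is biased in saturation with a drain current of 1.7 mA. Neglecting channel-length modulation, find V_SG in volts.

V_SG = 2.25 V

In saturation I_D = ½ k_p (V_SG − |V_tp|)², so V_SG − |V_tp| = √(2 I_D / k_p) = √(2 × 1.7 / 1.16) = 1.71 V.
V_SG = 0.535 + 1.71 = 2.25 V.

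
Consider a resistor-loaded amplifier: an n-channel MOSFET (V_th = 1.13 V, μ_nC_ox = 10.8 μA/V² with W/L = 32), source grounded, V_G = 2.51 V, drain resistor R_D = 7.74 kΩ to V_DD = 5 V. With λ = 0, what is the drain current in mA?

I_D = 0.329 mA

V_GS = V_G = 2.51 V, so V_ov = 2.51 − 1.13 = 1.38 V.
k_n = μ_nC_ox · (W/L) = 0.3456 mA/V².
Assume saturation: I_D = ½ k_n V_ov² = 0.5 × 0.3456 × 1.38² = 0.329 mA, giving V_DS = V_DD − I_D R_D = 5 − 0.329 × 7.74 = 2.45 V.
V_DS = 2.45 V ≥ V_ov = 1.38 V, confirming saturation.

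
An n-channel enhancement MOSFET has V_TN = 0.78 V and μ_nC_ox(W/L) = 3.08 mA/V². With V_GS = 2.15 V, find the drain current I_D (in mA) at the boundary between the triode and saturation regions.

I_D = 2.89 mA

At the boundary V_DS = V_ov = V_GS − V_TN = 2.15 − 0.78 = 1.37 V.
I_D = ½ k_n V_ov² = 0.5 × 3.08 × 1.37² = 2.89 mA.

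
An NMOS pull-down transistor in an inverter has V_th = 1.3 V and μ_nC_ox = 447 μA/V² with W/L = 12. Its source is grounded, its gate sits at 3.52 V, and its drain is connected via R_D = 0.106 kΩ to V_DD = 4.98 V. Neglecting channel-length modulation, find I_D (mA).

I_D = 13.2 mA

V_GS = V_G = 3.52 V, so V_ov = 3.52 − 1.3 = 2.22 V.
k_n = μ_nC_ox · (W/L) = 5.364 mA/V².
Assume saturation: I_D = ½ k_n V_ov² = 0.5 × 5.364 × 2.22² = 13.2 mA, giving V_DS = V_DD − I_D R_D = 4.98 − 13.2 × 0.106 = 3.58 V.
V_DS = 3.58 V ≥ V_ov = 2.22 V, confirming saturation.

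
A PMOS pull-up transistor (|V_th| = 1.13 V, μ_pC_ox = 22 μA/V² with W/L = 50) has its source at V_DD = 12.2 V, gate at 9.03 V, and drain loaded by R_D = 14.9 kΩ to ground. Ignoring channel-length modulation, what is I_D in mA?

I_D = 0.793 mA

V_SG = V_DD − V_G = 12.2 − 9.03 = 3.17 V, so V_ov = 3.17 − 1.13 = 2.04 V.
k_p = μ_pC_ox · (W/L) = 1.1 mA/V².
Assume saturation: I_D = ½ k_p V_ov² = 0.5 × 1.1 × 2.04² = 2.29 mA, giving V_SD = V_DD − I_D R_D = 12.2 − 2.29 × 14.9 = -21.9 V.
But -21.9 V < V_ov = 2.04 V, so the device is actually in triode.
In triode I_D = k_p[V_ov V_SD − ½ V_SD²] and I_D = (V_DD − V_SD)/R_D. Equating: 8.2 V_SD² − 34.44 V_SD + 12.2 = 0, giving V_SD = 0.391 V (the root below V_ov).
I_D = (12.2 − 0.391) / 14.9 = 0.793 mA.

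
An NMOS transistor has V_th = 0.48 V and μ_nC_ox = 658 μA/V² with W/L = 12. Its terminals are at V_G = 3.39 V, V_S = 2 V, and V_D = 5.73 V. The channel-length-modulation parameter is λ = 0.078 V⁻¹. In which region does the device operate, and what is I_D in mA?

V_GS = V_G − V_S = 3.39 − 2 = 1.39 V; V_DS = V_D − V_S = 5.73 − 2 = 3.73 V.
k_n = μ_nC_ox · (W/L) = 7.896 mA/V².
V_ov = V_GS − V_th = 1.39 − 0.48 = 0.91 V.
Since V_DS = 3.73 V ≥ V_ov = 0.91 V, the device is in saturation.
I_D = ½ k_n V_ov² (1 + λ V_DS) = 0.5 × 7.896 × 0.91² × (1 + 0.078 × 3.73) = 4.22 mA.

Saturation; I_D = 4.22 mA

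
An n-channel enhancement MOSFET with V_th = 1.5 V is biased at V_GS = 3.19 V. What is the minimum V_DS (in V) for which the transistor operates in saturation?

The boundary between triode and saturation is V_DS = V_GS − V_th = V_ov.
V_ov = 3.19 − 1.5 = 1.69 V.

V_DS,sat = 1.69 V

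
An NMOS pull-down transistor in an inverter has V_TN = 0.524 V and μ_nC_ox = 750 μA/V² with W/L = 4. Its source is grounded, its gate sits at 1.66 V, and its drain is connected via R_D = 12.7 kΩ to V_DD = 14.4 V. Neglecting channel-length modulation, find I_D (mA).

I_D = 1.10 mA

V_GS = V_G = 1.66 V, so V_ov = 1.66 − 0.524 = 1.14 V.
k_n = μ_nC_ox · (W/L) = 3 mA/V².
Assume saturation: I_D = ½ k_n V_ov² = 0.5 × 3 × 1.14² = 1.94 mA, giving V_DS = V_DD − I_D R_D = 14.4 − 1.94 × 12.7 = -10.2 V.
But -10.2 V < V_ov = 1.14 V, so the device is actually in triode.
In triode I_D = k_n[V_ov V_DS − ½ V_DS²] and I_D = (V_DD − V_DS)/R_D. Equating: 19 V_DS² − 44.28 V_DS + 14.4 = 0, giving V_DS = 0.391 V (the root below V_ov).
I_D = (14.4 − 0.391) / 12.7 = 1.1 mA.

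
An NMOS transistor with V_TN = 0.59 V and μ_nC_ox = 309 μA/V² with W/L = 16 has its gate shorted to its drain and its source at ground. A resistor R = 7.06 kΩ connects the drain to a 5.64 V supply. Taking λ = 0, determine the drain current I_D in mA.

With gate tied to drain, V_GS = V_DS ≥ V_GS − V_TN, so the device is in saturation.
k_n = μ_nC_ox · (W/L) = 4.944 mA/V².
KCL at the drain: ½ k_n (V_GS − V_TN)² = (V_DD − V_GS)/R.
Let x = V_GS − 0.59. Then 17.5 x² + x − 5.05 = 0, giving x = 0.51 V (positive root), so V_GS = 1.1 V.
I_D = (V_DD − V_GS)/R = (5.64 − 1.1) / 7.06 = 0.643 mA.

I_D = 0.643 mA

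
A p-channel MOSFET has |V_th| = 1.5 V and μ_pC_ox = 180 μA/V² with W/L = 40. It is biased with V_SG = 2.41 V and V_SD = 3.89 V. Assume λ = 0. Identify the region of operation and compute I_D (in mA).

k_p = μ_pC_ox · (W/L) = 7.2 mA/V².
V_ov = V_SG − |V_th| = 2.41 − 1.5 = 0.91 V.
Since V_SD = 3.89 V ≥ V_ov = 0.91 V, the device is in saturation.
I_D = ½ k_p V_ov² = 0.5 × 7.2 × 0.91² = 2.98 mA.

Saturation; I_D = 2.98 mA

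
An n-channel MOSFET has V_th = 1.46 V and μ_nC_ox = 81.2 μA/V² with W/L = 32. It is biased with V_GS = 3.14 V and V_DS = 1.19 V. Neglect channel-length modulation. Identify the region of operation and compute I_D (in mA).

Triode; I_D = 3.35 mA

k_n = μ_nC_ox · (W/L) = 2.598 mA/V².
V_ov = V_GS − V_th = 3.14 − 1.46 = 1.68 V.
Since V_DS = 1.19 V < V_ov = 1.68 V, the device is in the triode region.
I_D = k_n [V_ov · V_DS − ½ V_DS²] = 2.598 × [1.68 × 1.19 − 0.5 × 1.19²] = 3.35 mA.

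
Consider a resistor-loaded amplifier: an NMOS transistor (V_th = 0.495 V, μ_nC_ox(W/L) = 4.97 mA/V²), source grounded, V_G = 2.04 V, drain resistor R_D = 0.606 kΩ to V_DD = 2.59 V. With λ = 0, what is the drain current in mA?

I_D = 3.39 mA

V_GS = V_G = 2.04 V, so V_ov = 2.04 − 0.495 = 1.54 V.
Assume saturation: I_D = ½ k_n V_ov² = 0.5 × 4.97 × 1.54² = 5.93 mA, giving V_DS = V_DD − I_D R_D = 2.59 − 5.93 × 0.606 = -1 V.
But -1 V < V_ov = 1.54 V, so the device is actually in triode.
In triode I_D = k_n[V_ov V_DS − ½ V_DS²] and I_D = (V_DD − V_DS)/R_D. Equating: 1.51 V_DS² − 5.653 V_DS + 2.59 = 0, giving V_DS = 0.534 V (the root below V_ov).
I_D = (2.59 − 0.534) / 0.606 = 3.39 mA.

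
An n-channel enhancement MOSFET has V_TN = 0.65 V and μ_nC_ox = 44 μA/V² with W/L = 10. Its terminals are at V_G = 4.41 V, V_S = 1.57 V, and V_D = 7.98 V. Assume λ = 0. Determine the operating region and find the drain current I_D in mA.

V_GS = V_G − V_S = 4.41 − 1.57 = 2.84 V; V_DS = V_D − V_S = 7.98 − 1.57 = 6.41 V.
k_n = μ_nC_ox · (W/L) = 0.44 mA/V².
V_ov = V_GS − V_TN = 2.84 − 0.65 = 2.19 V.
Since V_DS = 6.41 V ≥ V_ov = 2.19 V, the device is in saturation.
I_D = ½ k_n V_ov² = 0.5 × 0.44 × 2.19² = 1.06 mA.

Saturation; I_D = 1.06 mA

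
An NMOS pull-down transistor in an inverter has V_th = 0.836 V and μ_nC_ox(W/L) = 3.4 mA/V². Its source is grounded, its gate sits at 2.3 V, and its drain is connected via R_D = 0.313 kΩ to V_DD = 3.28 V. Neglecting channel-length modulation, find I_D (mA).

V_GS = V_G = 2.3 V, so V_ov = 2.3 − 0.836 = 1.46 V.
Assume saturation: I_D = ½ k_n V_ov² = 0.5 × 3.4 × 1.46² = 3.64 mA, giving V_DS = V_DD − I_D R_D = 3.28 − 3.64 × 0.313 = 2.14 V.
V_DS = 2.14 V ≥ V_ov = 1.46 V, confirming saturation.

I_D = 3.64 mA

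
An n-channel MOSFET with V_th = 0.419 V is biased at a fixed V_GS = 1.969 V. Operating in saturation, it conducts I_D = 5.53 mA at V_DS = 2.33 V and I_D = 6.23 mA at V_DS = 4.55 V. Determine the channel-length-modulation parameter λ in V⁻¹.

λ = 0.0658 V⁻¹

With V_GS fixed, I_D ∝ (1 + λ V_DS) in saturation, so I_D2/I_D1 = (1 + λ V_DS2)/(1 + λ V_DS1).
6.23/5.53 = 1.127 = (1 + 4.55 λ)/(1 + 2.33 λ).
Solving: λ (I_D1 V_DS2 − I_D2 V_DS1) = I_D2 − I_D1, so λ = (6.23 − 5.53) / (5.53 × 4.55 − 6.23 × 2.33) = 0.7 / 10.6 = 0.0658 V⁻¹.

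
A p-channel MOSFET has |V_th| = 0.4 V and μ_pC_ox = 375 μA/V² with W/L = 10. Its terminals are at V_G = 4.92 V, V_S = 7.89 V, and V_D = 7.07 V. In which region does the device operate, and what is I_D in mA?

V_SG = V_S − V_G = 7.89 − 4.92 = 2.97 V; V_SD = V_S − V_D = 7.89 − 7.07 = 0.82 V.
k_p = μ_pC_ox · (W/L) = 3.75 mA/V².
V_ov = V_SG − |V_th| = 2.97 − 0.4 = 2.57 V.
Since V_SD = 0.82 V < V_ov = 2.57 V, the device is in the triode region.
I_D = k_p [V_ov · V_SD − ½ V_SD²] = 3.75 × [2.57 × 0.82 − 0.5 × 0.82²] = 6.64 mA.

Triode; I_D = 6.64 mA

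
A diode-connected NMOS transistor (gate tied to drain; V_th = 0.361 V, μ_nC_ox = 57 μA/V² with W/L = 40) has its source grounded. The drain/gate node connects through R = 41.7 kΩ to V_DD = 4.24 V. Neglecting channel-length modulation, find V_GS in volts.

V_GS = 0.636 V

With gate tied to drain, V_GS = V_DS ≥ V_GS − V_th, so the device is in saturation.
k_n = μ_nC_ox · (W/L) = 2.28 mA/V².
KCL at the drain: ½ k_n (V_GS − V_th)² = (V_DD − V_GS)/R.
Let x = V_GS − 0.361. Then 47.5 x² + x − 3.879 = 0, giving x = 0.275 V (positive root), so V_GS = 0.636 V.
I_D = (V_DD − V_GS)/R = (4.24 − 0.636) / 41.7 = 0.0864 mA.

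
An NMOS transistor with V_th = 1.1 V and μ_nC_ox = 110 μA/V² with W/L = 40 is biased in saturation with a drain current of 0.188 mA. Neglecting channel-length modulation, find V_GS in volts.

k_n = μ_nC_ox · (W/L) = 4.4 mA/V².
In saturation I_D = ½ k_n (V_GS − V_th)², so V_GS − V_th = √(2 I_D / k_n) = √(2 × 0.188 / 4.4) = 0.292 V.
V_GS = 1.1 + 0.292 = 1.39 V.

V_GS = 1.39 V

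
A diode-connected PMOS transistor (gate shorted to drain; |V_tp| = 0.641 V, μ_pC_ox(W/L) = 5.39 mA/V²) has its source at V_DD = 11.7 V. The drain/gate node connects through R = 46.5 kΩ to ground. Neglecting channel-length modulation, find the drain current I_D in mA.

With gate tied to drain, V_SG = V_SD ≥ V_SG − |V_tp|, so the device is in saturation.
KCL at the drain: ½ k_p (V_SG − |V_tp|)² = (V_DD − V_SG)/R.
Let x = V_SG − 0.641. Then 125 x² + x − 11.06 = 0, giving x = 0.293 V (positive root), so V_SG = 0.934 V.
I_D = (V_DD − V_SG)/R = (11.7 − 0.934) / 46.5 = 0.232 mA.

I_D = 0.232 mA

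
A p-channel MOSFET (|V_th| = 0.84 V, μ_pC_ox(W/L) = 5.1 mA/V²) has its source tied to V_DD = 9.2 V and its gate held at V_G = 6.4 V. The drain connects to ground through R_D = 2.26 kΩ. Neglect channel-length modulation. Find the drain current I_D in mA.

V_SG = V_DD − V_G = 9.2 − 6.4 = 2.8 V, so V_ov = 2.8 − 0.84 = 1.96 V.
Assume saturation: I_D = ½ k_p V_ov² = 0.5 × 5.1 × 1.96² = 9.8 mA, giving V_SD = V_DD − I_D R_D = 9.2 − 9.8 × 2.26 = -12.9 V.
But -12.9 V < V_ov = 1.96 V, so the device is actually in triode.
In triode I_D = k_p[V_ov V_SD − ½ V_SD²] and I_D = (V_DD − V_SD)/R_D. Equating: 5.76 V_SD² − 23.59 V_SD + 9.2 = 0, giving V_SD = 0.437 V (the root below V_ov).
I_D = (9.2 − 0.437) / 2.26 = 3.88 mA.

I_D = 3.88 mA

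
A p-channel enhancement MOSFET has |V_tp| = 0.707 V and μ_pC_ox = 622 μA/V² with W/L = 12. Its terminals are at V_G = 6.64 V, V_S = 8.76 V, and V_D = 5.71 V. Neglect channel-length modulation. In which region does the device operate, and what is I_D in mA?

V_SG = V_S − V_G = 8.76 − 6.64 = 2.12 V; V_SD = V_S − V_D = 8.76 − 5.71 = 3.05 V.
k_p = μ_pC_ox · (W/L) = 7.464 mA/V².
V_ov = V_SG − |V_tp| = 2.12 − 0.707 = 1.41 V.
Since V_SD = 3.05 V ≥ V_ov = 1.41 V, the device is in saturation.
I_D = ½ k_p V_ov² = 0.5 × 7.464 × 1.41² = 7.45 mA.

Saturation; I_D = 7.45 mA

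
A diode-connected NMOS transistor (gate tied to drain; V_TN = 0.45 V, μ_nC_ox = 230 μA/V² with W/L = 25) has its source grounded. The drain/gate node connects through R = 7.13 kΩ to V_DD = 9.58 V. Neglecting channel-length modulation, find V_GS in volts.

V_GS = 1.09 V

With gate tied to drain, V_GS = V_DS ≥ V_GS − V_TN, so the device is in saturation.
k_n = μ_nC_ox · (W/L) = 5.75 mA/V².
KCL at the drain: ½ k_n (V_GS − V_TN)² = (V_DD − V_GS)/R.
Let x = V_GS − 0.45. Then 20.5 x² + x − 9.13 = 0, giving x = 0.643 V (positive root), so V_GS = 1.09 V.
I_D = (V_DD − V_GS)/R = (9.58 − 1.09) / 7.13 = 1.19 mA.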